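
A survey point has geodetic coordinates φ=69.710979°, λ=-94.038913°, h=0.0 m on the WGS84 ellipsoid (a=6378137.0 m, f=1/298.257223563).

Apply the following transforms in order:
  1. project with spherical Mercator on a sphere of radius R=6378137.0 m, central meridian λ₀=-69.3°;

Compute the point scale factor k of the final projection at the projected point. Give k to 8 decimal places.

2.88387284

start: φ=69.710979°, λ=-94.038913°, h=0.000 m
→ into merc (λ₀=-69.3°): φ=69.71097900°, λ−λ₀=-24.73891300°
scale k = 2.88387284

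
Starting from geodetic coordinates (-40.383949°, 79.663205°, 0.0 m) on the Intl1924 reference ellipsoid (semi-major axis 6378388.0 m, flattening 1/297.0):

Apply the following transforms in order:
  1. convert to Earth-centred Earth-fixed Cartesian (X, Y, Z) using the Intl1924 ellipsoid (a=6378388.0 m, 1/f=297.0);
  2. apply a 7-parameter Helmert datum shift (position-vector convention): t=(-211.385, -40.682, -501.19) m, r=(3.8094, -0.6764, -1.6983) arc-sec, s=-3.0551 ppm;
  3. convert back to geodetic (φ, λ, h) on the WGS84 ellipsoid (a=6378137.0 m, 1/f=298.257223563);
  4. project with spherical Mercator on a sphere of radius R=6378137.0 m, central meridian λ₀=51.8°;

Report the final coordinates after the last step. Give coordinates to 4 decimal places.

start: φ=-40.383949°, λ=79.663205°, h=0.000 m
→ ECEF (a=6378388.000, f=1/297.0): X=873020.9541, Y=4786449.1750, Z=-4110621.4859
→ Helmert 7p (PV): X=872859.7913, Y=4786462.5986, Z=-4111018.8565
→ geod (Bowring, a=6378137.000): φ=-40.38595465°, λ=79.66510044°, h=458.2163 m
→ merc (R=6378137.0, λ₀=51.8°): E=3101928.7922, N=-4922187.6925

E=3101928.7922 m, N=-4922187.6925 m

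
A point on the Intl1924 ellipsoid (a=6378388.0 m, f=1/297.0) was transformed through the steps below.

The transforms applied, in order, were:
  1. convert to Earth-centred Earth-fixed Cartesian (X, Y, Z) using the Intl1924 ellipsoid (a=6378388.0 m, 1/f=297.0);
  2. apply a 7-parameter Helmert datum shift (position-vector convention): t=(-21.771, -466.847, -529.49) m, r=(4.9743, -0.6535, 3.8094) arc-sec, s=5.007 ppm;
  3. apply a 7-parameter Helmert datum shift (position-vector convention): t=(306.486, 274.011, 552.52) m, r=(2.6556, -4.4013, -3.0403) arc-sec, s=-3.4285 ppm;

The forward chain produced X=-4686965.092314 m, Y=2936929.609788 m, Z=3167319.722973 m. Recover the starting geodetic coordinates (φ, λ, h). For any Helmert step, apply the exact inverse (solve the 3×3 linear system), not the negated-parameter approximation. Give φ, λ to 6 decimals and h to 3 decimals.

φ=29.962317°, λ=147.926268°, h=994.822 m

start: X=-4686965.0923, Y=2936929.6098, Z=3167319.7230 m
→ Helmert⁻¹: X=-4687263.3597, Y=2936637.3500, Z=3166840.2692
→ Helmert⁻¹: X=-4687153.8384, Y=2937252.4385, Z=3167297.9154
→ geod (Bowring, a=6378388.000): φ=29.96231700°, λ=147.92626800°, h=994.8220 m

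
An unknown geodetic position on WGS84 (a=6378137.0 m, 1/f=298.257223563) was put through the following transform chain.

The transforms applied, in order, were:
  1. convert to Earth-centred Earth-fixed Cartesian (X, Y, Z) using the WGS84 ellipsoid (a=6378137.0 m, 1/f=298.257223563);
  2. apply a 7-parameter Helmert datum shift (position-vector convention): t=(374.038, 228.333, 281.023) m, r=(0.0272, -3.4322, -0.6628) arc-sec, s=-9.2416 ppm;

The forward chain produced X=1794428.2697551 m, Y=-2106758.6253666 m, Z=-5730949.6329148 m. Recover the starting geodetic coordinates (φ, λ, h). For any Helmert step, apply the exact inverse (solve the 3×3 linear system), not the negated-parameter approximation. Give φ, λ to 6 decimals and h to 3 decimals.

φ=-64.377417°, λ=-49.587647°, h=3636.262 m

start: X=1794428.2698, Y=-2106758.6254, Z=-5730949.6329 m
→ Helmert⁻¹: X=1793982.2146, Y=-2107001.4216, Z=-5731313.1958
→ geod (Bowring, a=6378137.000): φ=-64.37741700°, λ=-49.58764700°, h=3636.2620 m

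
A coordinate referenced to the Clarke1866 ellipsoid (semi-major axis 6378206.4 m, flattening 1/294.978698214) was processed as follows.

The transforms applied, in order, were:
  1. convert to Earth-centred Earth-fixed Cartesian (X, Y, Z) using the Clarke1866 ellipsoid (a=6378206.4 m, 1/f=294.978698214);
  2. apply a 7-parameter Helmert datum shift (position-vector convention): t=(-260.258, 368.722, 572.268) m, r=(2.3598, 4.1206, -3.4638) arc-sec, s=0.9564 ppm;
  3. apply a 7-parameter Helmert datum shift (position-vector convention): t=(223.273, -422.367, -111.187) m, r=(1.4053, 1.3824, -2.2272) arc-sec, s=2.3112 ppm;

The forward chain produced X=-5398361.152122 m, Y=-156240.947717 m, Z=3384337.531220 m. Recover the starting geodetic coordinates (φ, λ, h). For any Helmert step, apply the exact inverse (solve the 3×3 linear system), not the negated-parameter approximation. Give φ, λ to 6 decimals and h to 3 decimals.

φ=32.244088°, λ=-178.341851°, h=1030.741 m

start: X=-5398361.1521, Y=-156240.9477, Z=3384337.5312 m
→ Helmert⁻¹: X=-5398592.9476, Y=-155853.4551, Z=3384405.7762
→ Helmert⁻¹: X=-5398392.4998, Y=-156273.9708, Z=3383724.2149
→ geod (Bowring, a=6378206.400): φ=32.24408800°, λ=-178.34185100°, h=1030.7410 m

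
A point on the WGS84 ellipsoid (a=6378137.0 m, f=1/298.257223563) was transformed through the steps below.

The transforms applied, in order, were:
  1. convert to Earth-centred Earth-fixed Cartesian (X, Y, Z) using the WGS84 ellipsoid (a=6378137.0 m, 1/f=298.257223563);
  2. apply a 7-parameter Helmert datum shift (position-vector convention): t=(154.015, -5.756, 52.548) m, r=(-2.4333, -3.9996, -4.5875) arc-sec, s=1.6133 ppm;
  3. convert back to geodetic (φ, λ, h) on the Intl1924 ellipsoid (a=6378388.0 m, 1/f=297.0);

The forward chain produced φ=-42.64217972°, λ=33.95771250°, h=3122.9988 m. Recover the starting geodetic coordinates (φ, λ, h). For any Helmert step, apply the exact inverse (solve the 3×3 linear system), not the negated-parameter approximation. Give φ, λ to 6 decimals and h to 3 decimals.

start: φ=-42.642180°, λ=33.957712°, h=3122.999 m
→ ECEF (a=6378388.000, f=1/297.0): X=3899646.6731, Y=2626159.3668, Z=-4300536.2891
→ Helmert⁻¹: X=3899344.5643, Y=2626298.3450, Z=-4300626.5273
→ geod (Bowring, a=6378137.000): φ=-42.64301200°, λ=33.96117400°, h=3266.0580 m

φ=-42.643012°, λ=33.961174°, h=3266.058 m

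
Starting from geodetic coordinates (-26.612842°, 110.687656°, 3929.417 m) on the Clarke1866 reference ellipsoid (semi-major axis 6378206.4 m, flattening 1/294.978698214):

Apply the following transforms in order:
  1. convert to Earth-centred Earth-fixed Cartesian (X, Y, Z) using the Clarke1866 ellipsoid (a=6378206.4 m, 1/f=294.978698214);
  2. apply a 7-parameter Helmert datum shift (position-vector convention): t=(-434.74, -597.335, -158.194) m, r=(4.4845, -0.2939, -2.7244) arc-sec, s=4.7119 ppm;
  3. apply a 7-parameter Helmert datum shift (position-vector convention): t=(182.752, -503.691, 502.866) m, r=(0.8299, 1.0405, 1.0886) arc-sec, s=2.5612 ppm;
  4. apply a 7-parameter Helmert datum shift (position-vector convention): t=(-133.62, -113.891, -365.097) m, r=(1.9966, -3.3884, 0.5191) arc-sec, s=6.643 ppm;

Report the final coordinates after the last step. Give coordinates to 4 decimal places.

X=-2017485.8434 m, Y=5340650.6306 m, Z=-2841424.7244 m

start: φ=-26.612842°, λ=110.687656°, h=3929.417 m
→ ECEF (a=6378206.400, f=1/294.978698214): X=-2017137.4729, Y=5341679.5884, Z=-2841528.2461
→ Helmert 7p (PV): X=-2017507.1140, Y=5341195.8452, Z=-2841586.5667
→ Helmert 7p (PV): X=-2017372.0528, Y=5340706.6193, Z=-2841059.3111
→ Helmert 7p (PV): X=-2017485.8434, Y=5340650.6306, Z=-2841424.7244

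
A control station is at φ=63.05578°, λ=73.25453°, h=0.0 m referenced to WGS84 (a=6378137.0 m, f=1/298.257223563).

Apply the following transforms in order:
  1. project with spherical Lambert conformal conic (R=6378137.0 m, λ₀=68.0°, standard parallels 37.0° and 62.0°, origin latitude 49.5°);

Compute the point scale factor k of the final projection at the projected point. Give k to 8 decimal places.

start: φ=63.055780°, λ=73.254530°, h=0.000 m
→ into lcc (λ₀=68.0°): φ=63.05578000°, λ−λ₀=5.25453000°
scale k = 1.00482878

1.00482878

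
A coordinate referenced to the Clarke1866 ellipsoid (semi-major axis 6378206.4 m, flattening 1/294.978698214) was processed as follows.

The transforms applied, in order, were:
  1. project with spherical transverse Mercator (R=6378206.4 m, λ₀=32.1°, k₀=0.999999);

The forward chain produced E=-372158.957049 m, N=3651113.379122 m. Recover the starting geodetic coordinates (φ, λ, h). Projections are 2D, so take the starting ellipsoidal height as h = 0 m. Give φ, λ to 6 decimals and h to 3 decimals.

φ=32.735445°, λ=28.126973°, h=0.000 m

start: E=-372158.9570, N=3651113.3791 m
→ tm⁻¹: φ=32.73544500°, λ=28.12697300°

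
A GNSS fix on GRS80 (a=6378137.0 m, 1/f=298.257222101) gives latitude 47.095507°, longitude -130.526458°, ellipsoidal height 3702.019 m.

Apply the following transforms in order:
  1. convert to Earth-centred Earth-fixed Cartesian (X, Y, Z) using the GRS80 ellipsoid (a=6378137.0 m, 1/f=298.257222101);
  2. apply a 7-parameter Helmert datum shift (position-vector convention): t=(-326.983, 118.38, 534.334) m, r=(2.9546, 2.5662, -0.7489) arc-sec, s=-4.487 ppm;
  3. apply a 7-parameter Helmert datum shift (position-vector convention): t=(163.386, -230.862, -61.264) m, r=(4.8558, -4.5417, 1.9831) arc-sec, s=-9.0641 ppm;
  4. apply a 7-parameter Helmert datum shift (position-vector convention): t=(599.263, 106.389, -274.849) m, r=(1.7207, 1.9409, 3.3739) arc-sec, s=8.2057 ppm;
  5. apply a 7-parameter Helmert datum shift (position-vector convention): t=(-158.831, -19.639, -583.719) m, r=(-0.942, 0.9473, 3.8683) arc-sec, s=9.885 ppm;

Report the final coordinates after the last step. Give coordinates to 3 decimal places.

start: φ=47.095507°, λ=-130.526458°, h=3702.019 m
→ ECEF (a=6378137.000, f=1/298.257222101): X=-2828209.4999, Y=-3308313.1383, Z=4651711.2455
→ Helmert 7p (PV): X=-2828477.9313, Y=-3308236.2776, Z=4652212.5046
→ Helmert 7p (PV): X=-2828359.5366, Y=-3308573.8666, Z=4651968.9130
→ Helmert 7p (PV): X=-2827685.5889, Y=-3308579.6989, Z=4651731.2500
→ Helmert 7p (PV): X=-2827788.9577, Y=-3308663.8299, Z=4651221.6103

X=-2827788.958 m, Y=-3308663.830 m, Z=4651221.610 m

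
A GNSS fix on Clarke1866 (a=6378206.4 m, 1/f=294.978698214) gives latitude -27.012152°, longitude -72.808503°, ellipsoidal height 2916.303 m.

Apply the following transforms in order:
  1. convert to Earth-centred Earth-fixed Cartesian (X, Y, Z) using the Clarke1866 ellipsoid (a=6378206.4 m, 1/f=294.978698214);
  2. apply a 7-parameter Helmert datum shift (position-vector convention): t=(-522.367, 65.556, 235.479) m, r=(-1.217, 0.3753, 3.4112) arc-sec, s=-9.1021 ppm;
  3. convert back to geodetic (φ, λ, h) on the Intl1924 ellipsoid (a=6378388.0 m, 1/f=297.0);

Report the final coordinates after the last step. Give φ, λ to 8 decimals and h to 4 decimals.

start: φ=-27.012152°, λ=-72.808503°, h=2916.303 m
→ ECEF (a=6378206.400, f=1/294.978698214): X=1681470.2167, Y=-5434807.7071, Z=-2880577.8623
→ Helmert 7p (PV): X=1681017.1835, Y=-5434681.8709, Z=-2880287.1574
→ geod (Bowring, a=6378388.000): φ=-27.00978890°, λ=-72.81248741°, h=2346.1463 m

φ=-27.00978890°, λ=-72.81248741°, h=2346.1463 m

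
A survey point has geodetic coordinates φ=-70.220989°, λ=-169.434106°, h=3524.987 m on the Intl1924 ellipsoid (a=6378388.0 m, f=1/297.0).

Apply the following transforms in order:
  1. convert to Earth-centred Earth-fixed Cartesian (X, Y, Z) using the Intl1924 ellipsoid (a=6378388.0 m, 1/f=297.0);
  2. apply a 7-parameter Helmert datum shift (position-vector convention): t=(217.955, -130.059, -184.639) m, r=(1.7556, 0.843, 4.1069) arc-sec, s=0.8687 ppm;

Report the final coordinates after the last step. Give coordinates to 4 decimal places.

start: φ=-70.220989°, λ=-169.434106°, h=3524.987 m
→ ECEF (a=6378388.000, f=1/297.0): X=-2129323.2197, Y=-397180.2578, Z=-5982884.9480
→ Helmert 7p (PV): X=-2129123.6582, Y=-397302.1358, Z=-5983069.4624

X=-2129123.6582 m, Y=-397302.1358 m, Z=-5983069.4624 m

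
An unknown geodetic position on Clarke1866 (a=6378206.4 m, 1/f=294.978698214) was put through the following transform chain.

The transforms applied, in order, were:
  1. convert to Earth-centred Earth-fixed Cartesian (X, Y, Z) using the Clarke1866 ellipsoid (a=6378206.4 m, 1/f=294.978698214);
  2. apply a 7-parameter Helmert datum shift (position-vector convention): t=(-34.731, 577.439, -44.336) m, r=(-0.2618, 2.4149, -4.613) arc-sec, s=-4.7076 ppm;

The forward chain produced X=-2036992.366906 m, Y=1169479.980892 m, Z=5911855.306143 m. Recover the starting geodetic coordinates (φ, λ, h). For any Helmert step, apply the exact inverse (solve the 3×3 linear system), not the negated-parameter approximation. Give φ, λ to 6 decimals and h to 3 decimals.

start: X=-2036992.3669, Y=1169479.9809, Z=5911855.3061 m
→ Helmert⁻¹: X=-2037062.5811, Y=1168854.9832, Z=5911905.1072
→ geod (Bowring, a=6378206.400): φ=68.46703400°, λ=150.15304000°, h=1807.7890 m

φ=68.467034°, λ=150.153040°, h=1807.789 m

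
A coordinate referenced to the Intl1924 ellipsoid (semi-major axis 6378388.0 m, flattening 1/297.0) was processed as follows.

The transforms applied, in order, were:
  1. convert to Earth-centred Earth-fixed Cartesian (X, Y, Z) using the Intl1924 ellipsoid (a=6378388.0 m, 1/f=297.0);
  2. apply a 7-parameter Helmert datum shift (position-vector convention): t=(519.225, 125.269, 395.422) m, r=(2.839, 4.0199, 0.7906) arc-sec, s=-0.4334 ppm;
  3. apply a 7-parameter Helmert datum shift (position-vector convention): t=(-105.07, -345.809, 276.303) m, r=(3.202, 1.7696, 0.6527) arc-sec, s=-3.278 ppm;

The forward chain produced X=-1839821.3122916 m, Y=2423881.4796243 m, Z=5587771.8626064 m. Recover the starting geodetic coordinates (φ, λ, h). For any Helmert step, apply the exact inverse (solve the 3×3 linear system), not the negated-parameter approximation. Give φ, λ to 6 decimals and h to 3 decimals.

start: X=-1839821.3123, Y=2423881.4796, Z=5587771.8626 m
→ Helmert⁻¹: X=-1839762.5377, Y=2424327.7952, Z=5587460.4571
→ Helmert⁻¹: X=-1840382.1533, Y=2424287.5296, Z=5586998.2217
→ geod (Bowring, a=6378388.000): φ=61.58118100°, λ=127.20371500°, h=481.4120 m

φ=61.581181°, λ=127.203715°, h=481.412 m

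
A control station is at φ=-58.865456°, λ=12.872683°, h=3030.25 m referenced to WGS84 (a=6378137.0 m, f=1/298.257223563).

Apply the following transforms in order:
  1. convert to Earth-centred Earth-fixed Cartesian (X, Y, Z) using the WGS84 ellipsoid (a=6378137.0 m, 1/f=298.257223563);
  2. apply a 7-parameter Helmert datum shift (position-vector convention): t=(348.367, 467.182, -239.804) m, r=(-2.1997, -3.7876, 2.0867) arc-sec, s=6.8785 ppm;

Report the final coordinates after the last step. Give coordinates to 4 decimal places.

X=3224833.8842 m, Y=737308.6413 m, Z=-5439021.6751 m

start: φ=-58.865456°, λ=12.872683°, h=3030.250 m
→ ECEF (a=6378137.000, f=1/298.257223563): X=3224370.9207, Y=736861.7730, Z=-5438795.8110
→ Helmert 7p (PV): X=3224833.8842, Y=737308.6413, Z=-5439021.6751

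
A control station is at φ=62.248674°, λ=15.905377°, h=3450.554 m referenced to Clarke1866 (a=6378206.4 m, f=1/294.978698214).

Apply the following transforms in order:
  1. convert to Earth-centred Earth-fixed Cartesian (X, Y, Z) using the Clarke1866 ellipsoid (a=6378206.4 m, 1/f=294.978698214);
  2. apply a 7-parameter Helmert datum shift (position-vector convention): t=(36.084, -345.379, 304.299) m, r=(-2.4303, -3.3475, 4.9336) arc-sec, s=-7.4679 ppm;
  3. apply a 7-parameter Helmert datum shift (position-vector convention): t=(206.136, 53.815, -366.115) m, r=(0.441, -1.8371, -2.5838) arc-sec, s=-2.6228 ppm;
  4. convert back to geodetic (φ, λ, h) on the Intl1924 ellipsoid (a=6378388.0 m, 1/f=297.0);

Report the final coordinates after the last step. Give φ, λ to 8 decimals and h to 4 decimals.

start: φ=62.248674°, λ=15.905377°, h=3450.554 m
→ ECEF (a=6378206.400, f=1/294.978698214): X=2865360.6418, Y=816510.1813, Z=5624331.9030
→ Helmert 7p (PV): X=2865264.5204, Y=816293.5078, Z=5624631.0817
→ Helmert 7p (PV): X=2865423.2711, Y=816297.2643, Z=5624277.4791
→ geod (Bowring, a=6378388.000): φ=62.24734655°, λ=15.90110920°, h=3106.9838 m

φ=62.24734655°, λ=15.90110920°, h=3106.9838 m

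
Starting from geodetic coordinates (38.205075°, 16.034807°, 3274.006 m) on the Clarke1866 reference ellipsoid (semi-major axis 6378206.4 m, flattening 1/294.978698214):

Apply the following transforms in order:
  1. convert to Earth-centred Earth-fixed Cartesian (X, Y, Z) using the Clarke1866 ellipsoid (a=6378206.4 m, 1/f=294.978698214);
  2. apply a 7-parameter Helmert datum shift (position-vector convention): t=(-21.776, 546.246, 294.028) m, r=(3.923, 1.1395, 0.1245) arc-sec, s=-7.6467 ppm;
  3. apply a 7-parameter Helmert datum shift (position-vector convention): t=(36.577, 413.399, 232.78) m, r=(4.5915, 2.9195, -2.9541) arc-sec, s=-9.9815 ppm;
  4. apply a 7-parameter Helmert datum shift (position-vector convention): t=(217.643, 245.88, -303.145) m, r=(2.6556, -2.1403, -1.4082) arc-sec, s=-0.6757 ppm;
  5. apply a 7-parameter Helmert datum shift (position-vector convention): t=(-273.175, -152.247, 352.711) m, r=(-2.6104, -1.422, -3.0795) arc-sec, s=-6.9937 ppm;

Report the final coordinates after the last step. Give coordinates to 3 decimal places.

X=4825627.758 m, Y=1387613.657 m, Z=3925709.438 m

start: φ=38.205075°, λ=16.034807°, h=3274.006 m
→ ECEF (a=6378206.400, f=1/294.978698214): X=4825731.8944, Y=1386929.5693, Z=3925186.4199
→ Helmert 7p (PV): X=4825694.0646, Y=1387393.4691, Z=3925450.1520
→ Helmert 7p (PV): X=4825757.9047, Y=1387636.5270, Z=3925606.3307
→ Helmert 7p (PV): X=4825941.0266, Y=1387797.9822, Z=3925368.4729
→ Helmert 7p (PV): X=4825627.7583, Y=1387613.6568, Z=3925709.4378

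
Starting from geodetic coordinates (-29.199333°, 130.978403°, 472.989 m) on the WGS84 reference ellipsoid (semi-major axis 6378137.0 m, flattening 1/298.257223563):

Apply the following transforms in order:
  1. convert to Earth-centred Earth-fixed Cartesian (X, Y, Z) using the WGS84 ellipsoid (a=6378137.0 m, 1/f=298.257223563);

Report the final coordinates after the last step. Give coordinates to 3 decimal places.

start: φ=-29.199333°, λ=130.978403°, h=472.989 m
→ ECEF (a=6378137.000, f=1/298.257223563): X=-3654307.5677, Y=4207001.6600, Z=-3093436.7343

X=-3654307.568 m, Y=4207001.660 m, Z=-3093436.734 m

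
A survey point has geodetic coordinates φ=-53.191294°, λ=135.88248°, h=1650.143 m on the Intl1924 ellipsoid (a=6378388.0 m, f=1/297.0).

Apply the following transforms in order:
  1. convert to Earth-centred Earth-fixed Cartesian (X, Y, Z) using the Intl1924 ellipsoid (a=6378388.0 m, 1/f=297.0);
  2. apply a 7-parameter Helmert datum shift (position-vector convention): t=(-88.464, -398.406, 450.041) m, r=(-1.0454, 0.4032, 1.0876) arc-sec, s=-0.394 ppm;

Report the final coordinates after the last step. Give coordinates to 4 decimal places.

X=-2750316.3227 m, Y=2666325.4568 m, Z=-5084305.8017 m

start: φ=-53.191294°, λ=135.882480°, h=1650.143 m
→ ECEF (a=6378388.000, f=1/297.0): X=-2750204.9413, Y=2666765.1856, Z=-5084749.7063
→ Helmert 7p (PV): X=-2750316.3227, Y=2666325.4568, Z=-5084305.8017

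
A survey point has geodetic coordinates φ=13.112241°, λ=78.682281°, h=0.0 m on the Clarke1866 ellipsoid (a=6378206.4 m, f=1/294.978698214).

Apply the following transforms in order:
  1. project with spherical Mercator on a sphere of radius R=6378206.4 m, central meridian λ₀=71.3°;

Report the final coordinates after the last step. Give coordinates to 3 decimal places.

E=821800.704 m, N=1472574.474 m

start: φ=13.112241°, λ=78.682281°, h=0.000 m
→ merc (R=6378206.4, λ₀=71.3°): E=821800.7037, N=1472574.4741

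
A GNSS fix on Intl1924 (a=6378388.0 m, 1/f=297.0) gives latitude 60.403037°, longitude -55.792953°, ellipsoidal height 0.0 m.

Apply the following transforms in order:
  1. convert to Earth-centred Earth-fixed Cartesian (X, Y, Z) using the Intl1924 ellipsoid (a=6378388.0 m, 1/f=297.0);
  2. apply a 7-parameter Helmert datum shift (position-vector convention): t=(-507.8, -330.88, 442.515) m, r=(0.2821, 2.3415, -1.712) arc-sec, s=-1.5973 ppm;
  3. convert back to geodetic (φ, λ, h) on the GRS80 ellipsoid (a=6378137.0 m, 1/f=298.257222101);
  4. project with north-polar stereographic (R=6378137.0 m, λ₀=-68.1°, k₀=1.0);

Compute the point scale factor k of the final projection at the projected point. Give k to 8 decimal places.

start: φ=60.403037°, λ=-55.792953°, h=0.000 m
→ ECEF (a=6378388.000, f=1/297.0): X=1775546.7256, Y=-2611946.5794, Z=5522911.9023
→ Helmert 7p (PV): X=1775077.1059, Y=-2612295.5778, Z=5523321.8675
→ geod (Bowring, a=6378137.000): φ=60.40395616°, λ=-55.80355804°, h=550.6332 m
→ into stereo (λ₀=-68.1°): φ=60.40395616°, λ−λ₀=12.29644196°
scale k = 1.06978815

1.06978815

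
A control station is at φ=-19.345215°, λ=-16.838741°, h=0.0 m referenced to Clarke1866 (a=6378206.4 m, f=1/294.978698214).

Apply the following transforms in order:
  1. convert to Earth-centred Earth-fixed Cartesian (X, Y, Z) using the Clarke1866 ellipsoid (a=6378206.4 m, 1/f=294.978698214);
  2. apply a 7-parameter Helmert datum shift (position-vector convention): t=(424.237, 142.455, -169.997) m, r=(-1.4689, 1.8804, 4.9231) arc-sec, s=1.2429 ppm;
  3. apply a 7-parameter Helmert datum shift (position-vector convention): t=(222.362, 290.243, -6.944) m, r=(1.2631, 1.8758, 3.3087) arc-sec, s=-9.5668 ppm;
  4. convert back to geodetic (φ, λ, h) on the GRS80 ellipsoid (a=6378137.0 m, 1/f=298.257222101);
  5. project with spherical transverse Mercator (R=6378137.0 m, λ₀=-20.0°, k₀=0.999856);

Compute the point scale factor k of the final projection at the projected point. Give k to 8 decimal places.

1.00121905

start: φ=-19.345215°, λ=-16.838741°, h=0.000 m
→ ECEF (a=6378206.400, f=1/294.978698214): X=5762199.4867, Y=-1743962.7720, Z=-2099317.5404
→ Helmert 7p (PV): X=5762653.3719, Y=-1743699.9032, Z=-2099530.2579
→ Helmert 7p (PV): X=5762829.4810, Y=-1743287.6838, Z=-2099580.1997
→ geod (Bowring, a=6378137.000): φ=-19.34489448°, λ=-16.83085533°, h=514.8541 m
→ into tm (λ₀=-20.0°): φ=-19.34489448°, λ−λ₀=3.16914467°
scale k = 1.00121905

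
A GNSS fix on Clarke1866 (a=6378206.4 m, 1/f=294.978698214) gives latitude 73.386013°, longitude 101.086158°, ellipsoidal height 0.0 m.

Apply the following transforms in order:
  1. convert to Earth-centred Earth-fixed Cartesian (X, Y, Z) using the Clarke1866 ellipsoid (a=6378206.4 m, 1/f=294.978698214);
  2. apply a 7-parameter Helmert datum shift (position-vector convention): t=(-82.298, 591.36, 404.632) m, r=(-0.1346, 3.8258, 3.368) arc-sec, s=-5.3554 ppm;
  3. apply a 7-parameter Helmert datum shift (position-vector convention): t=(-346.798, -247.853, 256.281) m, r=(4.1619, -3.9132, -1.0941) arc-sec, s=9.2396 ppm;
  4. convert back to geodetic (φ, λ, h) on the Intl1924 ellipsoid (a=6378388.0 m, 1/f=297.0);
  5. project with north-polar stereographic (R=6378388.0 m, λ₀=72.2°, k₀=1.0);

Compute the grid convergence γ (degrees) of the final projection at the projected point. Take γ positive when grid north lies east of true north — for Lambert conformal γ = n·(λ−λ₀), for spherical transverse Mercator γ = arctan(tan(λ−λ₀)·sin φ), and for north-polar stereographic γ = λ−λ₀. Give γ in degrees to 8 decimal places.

28.89870283

start: φ=73.386013°, λ=101.086158°, h=0.000 m
→ ECEF (a=6378206.400, f=1/294.978698214): X=-351759.3216, Y=1795227.8462, Z=6089518.1916
→ Helmert 7p (PV): X=-351756.1012, Y=1795807.8221, Z=6089895.5647
→ Helmert 7p (PV): X=-352212.1605, Y=1795455.5478, Z=6090237.6756
→ geod (Bowring, a=6378388.000): φ=73.38446823°, λ=101.09870283°, h=462.1206 m
→ into stereo (λ₀=72.2°): φ=73.38446823°, λ−λ₀=28.89870283°
convergence γ = 28.89870283°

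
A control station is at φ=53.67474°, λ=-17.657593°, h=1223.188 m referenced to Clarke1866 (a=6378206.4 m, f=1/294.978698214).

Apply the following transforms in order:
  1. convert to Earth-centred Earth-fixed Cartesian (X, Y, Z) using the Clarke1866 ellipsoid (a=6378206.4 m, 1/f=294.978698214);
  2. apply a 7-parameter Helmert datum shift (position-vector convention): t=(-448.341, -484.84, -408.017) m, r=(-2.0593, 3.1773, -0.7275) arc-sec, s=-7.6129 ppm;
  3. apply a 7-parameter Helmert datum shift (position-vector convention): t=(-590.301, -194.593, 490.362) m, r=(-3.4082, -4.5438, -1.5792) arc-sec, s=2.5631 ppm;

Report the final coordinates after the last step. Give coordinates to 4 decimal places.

X=3607762.5563 m, Y=-1149372.0586 m, Z=5116275.1019 m

start: φ=53.674740°, λ=-17.657593°, h=1223.188 m
→ ECEF (a=6378206.400, f=1/294.978698214): X=3608866.1585, Y=-1148793.6769, Z=5116164.2348
→ Helmert 7p (PV): X=3608465.1005, Y=-1149231.4215, Z=5115673.1477
→ Helmert 7p (PV): X=3607762.5563, Y=-1149372.0586, Z=5116275.1019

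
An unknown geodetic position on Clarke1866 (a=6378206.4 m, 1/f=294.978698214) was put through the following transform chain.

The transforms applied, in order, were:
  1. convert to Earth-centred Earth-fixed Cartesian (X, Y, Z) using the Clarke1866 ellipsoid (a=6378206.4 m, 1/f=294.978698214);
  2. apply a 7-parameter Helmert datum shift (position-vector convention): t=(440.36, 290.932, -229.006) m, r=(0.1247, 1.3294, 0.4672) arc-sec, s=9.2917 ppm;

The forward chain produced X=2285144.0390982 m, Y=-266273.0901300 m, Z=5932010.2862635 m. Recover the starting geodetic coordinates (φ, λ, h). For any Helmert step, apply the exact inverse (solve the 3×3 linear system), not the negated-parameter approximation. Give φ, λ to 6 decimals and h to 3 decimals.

start: X=2285144.0391, Y=-266273.0901, Z=5932010.2863 m
→ Helmert⁻¹: X=2284643.6130, Y=-266563.1338, Z=5932199.0581
→ geod (Bowring, a=6378206.400): φ=68.93754200°, λ=-6.65495400°, h=3120.9770 m

φ=68.937542°, λ=-6.654954°, h=3120.977 m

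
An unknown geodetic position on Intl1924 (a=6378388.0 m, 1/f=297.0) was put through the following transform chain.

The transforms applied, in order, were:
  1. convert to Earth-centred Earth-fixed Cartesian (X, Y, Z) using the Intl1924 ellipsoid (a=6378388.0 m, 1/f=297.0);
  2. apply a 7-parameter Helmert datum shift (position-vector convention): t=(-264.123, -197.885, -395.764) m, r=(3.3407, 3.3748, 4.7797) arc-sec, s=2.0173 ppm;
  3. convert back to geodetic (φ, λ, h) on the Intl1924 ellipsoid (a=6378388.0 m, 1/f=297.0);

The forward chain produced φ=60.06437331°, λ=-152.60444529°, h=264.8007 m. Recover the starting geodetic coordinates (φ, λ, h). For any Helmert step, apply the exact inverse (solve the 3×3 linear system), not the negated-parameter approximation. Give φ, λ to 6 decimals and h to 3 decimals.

start: φ=60.064373°, λ=-152.604445°, h=264.801 m
→ ECEF (a=6378388.000, f=1/297.0): X=-2833295.4833, Y=-1468362.0104, Z=5504407.7236
→ Helmert⁻¹: X=-2833149.7291, Y=-1468006.3559, Z=5504769.8043
→ geod (Bowring, a=6378388.000): φ=60.06827400°, λ=-152.60891100°, h=432.3520 m

φ=60.068274°, λ=-152.608911°, h=432.352 m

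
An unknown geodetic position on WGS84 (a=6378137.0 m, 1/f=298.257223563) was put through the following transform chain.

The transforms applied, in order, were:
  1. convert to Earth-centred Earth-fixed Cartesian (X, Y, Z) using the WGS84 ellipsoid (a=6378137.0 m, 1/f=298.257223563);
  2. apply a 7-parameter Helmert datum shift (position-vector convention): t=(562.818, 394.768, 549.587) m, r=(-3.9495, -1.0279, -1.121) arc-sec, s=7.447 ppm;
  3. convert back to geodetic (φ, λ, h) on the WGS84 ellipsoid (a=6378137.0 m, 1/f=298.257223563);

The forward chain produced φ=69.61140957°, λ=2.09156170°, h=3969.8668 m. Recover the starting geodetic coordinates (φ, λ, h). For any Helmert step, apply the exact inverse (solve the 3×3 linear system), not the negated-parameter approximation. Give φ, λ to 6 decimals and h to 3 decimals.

start: φ=69.611410°, λ=2.091562°, h=3969.867 m
→ ECEF (a=6378137.000, f=1/298.257223563): X=2228511.0250, Y=81387.1435, Z=5959796.2339
→ Helmert⁻¹: X=2227960.8730, Y=80889.7759, Z=5959192.7148
→ geod (Bowring, a=6378137.000): φ=69.61429500°, λ=2.07930400°, h=3206.3220 m

φ=69.614295°, λ=2.079304°, h=3206.322 m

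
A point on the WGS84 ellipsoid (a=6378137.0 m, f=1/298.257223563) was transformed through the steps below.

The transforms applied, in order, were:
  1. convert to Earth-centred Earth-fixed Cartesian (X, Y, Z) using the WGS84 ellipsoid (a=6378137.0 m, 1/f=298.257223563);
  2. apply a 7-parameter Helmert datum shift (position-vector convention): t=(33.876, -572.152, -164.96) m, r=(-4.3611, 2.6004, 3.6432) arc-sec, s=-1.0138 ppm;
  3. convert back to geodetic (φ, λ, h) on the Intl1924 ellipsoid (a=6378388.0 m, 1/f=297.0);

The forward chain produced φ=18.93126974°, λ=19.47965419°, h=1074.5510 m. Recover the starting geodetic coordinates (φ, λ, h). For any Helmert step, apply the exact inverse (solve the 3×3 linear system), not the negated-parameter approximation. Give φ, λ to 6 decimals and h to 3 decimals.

φ=18.932799°, λ=19.483562°, h=1526.483 m

start: φ=18.931270°, λ=19.479654°, h=1074.551 m
→ ECEF (a=6378388.000, f=1/297.0): X=5690992.4297, Y=2013012.1042, Z=2056528.6373
→ Helmert⁻¹: X=5690973.9557, Y=2013442.2919, Z=2056809.9997
→ geod (Bowring, a=6378137.000): φ=18.93279900°, λ=19.48356200°, h=1526.4830 m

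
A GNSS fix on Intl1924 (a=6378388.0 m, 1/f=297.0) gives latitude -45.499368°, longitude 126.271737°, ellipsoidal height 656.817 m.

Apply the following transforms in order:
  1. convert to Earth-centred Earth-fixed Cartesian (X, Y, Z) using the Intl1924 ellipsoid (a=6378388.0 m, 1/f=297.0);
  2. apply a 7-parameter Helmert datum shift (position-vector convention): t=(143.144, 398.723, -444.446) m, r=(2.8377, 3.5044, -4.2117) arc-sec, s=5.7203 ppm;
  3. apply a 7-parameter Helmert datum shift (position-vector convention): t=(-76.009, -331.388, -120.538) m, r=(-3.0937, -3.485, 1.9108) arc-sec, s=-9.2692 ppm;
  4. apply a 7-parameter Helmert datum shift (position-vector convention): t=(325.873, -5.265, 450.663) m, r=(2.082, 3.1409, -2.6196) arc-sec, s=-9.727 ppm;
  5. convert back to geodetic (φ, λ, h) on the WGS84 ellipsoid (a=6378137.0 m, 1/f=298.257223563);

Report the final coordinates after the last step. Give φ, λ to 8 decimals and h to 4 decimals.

start: φ=-45.499368°, λ=126.271737°, h=656.817 m
→ ECEF (a=6378388.000, f=1/297.0): X=-2649755.1022, Y=3610936.3616, Z=-4526970.3341
→ Helmert 7p (PV): X=-2649630.2966, Y=3611472.1260, Z=-4527345.9787
→ Helmert 7p (PV): X=-2649638.7092, Y=3611014.8135, Z=-4527523.4858
→ Helmert 7p (PV): X=-2649310.1453, Y=3611053.7743, Z=-4526951.9879
→ geod (Bowring, a=6378137.000): φ=-45.49951201°, λ=126.26625908°, h=730.1796 m

φ=-45.49951201°, λ=126.26625908°, h=730.1796 m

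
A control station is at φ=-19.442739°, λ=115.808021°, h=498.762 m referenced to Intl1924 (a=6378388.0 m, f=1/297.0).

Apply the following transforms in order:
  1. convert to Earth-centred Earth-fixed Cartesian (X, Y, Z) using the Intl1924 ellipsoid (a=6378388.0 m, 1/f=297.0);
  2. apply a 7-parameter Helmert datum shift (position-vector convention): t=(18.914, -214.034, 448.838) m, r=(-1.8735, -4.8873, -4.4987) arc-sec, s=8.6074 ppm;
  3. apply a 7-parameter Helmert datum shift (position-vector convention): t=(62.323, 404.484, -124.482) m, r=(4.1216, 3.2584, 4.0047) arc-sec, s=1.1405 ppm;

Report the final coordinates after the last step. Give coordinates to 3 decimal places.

start: φ=-19.442739°, λ=115.808021°, h=498.762 m
→ ECEF (a=6378388.000, f=1/297.0): X=-2619704.8022, Y=5417184.1662, Z=-2109818.4206
→ Helmert 7p (PV): X=-2619540.2944, Y=5417054.7335, Z=-2109499.0199
→ Helmert 7p (PV): X=-2619619.4572, Y=5417456.6886, Z=-2109476.2822

X=-2619619.457 m, Y=5417456.689 m, Z=-2109476.282 m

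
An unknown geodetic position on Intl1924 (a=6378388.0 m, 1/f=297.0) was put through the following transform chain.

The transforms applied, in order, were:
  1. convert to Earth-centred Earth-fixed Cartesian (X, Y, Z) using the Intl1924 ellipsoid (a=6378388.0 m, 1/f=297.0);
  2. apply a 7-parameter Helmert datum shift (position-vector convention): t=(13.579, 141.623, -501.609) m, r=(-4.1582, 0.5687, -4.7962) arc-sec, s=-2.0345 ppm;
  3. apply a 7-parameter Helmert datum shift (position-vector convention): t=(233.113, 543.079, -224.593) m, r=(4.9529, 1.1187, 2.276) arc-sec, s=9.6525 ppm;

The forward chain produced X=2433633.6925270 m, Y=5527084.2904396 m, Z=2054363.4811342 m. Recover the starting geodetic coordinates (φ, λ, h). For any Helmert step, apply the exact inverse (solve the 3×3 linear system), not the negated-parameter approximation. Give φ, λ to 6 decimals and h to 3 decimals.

φ=18.913421°, λ=66.235999°, h=2349.562 m

start: X=2433633.6925, Y=5527084.2904, Z=2054363.4811 m
→ Helmert⁻¹: X=2433426.9303, Y=5526510.3478, Z=2054448.7359
→ Helmert⁻¹: X=2433284.1328, Y=5526395.1192, Z=2055072.6441
→ geod (Bowring, a=6378388.000): φ=18.91342100°, λ=66.23599900°, h=2349.5620 m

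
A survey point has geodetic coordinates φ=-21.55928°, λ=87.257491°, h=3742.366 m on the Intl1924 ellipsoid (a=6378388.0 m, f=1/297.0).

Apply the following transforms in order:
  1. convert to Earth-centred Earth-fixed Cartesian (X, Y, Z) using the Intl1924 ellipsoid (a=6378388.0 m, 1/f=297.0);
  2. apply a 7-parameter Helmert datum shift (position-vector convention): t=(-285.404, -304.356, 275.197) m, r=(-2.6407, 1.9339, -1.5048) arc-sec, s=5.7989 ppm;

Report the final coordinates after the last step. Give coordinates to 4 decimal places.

start: φ=-21.559280°, λ=87.257491°, h=3742.366 m
→ ECEF (a=6378388.000, f=1/297.0): X=284133.8505, Y=5931515.8382, Z=-2330501.6580
→ Helmert 7p (PV): X=283871.5171, Y=5931213.9692, Z=-2330318.5779

X=283871.5171 m, Y=5931213.9692 m, Z=-2330318.5779 m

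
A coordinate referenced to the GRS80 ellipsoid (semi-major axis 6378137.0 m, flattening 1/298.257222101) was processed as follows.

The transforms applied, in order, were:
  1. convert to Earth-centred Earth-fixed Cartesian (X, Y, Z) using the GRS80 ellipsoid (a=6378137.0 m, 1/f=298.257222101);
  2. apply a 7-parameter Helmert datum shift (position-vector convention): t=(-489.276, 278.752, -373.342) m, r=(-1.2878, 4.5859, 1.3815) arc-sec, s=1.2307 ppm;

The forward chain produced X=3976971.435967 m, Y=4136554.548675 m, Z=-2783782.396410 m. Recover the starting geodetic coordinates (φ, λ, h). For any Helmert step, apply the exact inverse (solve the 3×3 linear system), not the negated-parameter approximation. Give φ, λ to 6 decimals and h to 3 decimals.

start: X=3976971.4360, Y=4136554.5487, Z=-2783782.3964 m
→ Helmert⁻¹: X=3977545.4015, Y=4136261.4430, Z=-2783291.3714
→ geod (Bowring, a=6378137.000): φ=-26.02597600°, λ=46.12063300°, h=3744.7840 m

φ=-26.025976°, λ=46.120633°, h=3744.784 m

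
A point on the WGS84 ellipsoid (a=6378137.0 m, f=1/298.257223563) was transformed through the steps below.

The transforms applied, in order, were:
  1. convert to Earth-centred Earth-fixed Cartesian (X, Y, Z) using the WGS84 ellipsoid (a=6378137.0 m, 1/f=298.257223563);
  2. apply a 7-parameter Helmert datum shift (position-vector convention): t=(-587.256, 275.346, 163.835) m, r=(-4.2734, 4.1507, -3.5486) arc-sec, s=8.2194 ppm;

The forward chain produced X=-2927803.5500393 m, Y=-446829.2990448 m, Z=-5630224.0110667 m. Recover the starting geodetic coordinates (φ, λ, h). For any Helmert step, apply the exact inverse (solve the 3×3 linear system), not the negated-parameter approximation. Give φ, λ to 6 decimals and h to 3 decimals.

start: X=-2927803.5500, Y=-446829.2990, Z=-5630224.0111 m
→ Helmert⁻¹: X=-2927071.2418, Y=-447034.6768, Z=-5630409.7316
→ geod (Bowring, a=6378137.000): φ=-62.41852600°, λ=-171.31664400°, h=165.7890 m

φ=-62.418526°, λ=-171.316644°, h=165.789 m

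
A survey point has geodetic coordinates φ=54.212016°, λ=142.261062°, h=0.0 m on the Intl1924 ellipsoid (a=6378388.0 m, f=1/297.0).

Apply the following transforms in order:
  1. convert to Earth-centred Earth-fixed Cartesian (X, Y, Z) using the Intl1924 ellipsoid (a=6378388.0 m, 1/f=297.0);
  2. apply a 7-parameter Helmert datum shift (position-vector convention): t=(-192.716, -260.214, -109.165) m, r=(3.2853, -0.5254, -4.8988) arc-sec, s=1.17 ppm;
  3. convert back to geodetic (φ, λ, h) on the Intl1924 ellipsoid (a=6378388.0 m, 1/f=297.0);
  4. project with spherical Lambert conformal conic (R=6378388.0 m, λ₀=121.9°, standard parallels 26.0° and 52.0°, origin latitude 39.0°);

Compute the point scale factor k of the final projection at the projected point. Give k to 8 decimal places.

1.01066462

start: φ=54.212016°, λ=142.261062°, h=0.000 m
→ ECEF (a=6378388.000, f=1/297.0): X=-2956260.5360, Y=2288068.6696, Z=5150683.6854
→ Helmert 7p (PV): X=-2956415.4889, Y=2287799.3060, Z=5150609.4599
→ geod (Bowring, a=6378388.000): φ=54.21193444°, λ=142.26578049°, h=-84.9573 m
→ into lcc (λ₀=121.9°): φ=54.21193444°, λ−λ₀=20.36578049°
scale k = 1.01066462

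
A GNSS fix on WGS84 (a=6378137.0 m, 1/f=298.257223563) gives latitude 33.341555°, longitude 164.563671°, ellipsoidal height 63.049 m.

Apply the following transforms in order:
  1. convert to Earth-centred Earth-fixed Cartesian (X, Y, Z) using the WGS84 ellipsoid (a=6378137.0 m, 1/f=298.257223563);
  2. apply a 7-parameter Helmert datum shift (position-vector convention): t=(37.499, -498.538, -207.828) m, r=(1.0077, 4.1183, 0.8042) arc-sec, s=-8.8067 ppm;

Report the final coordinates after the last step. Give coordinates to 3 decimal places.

X=-5141247.456 m, Y=1419135.719 m, Z=3485572.364 m

start: φ=33.341555°, λ=164.563671°, h=63.049 m
→ ECEF (a=6378137.000, f=1/298.257223563): X=-5141394.2934, Y=1419683.8347, Z=3485701.3008
→ Helmert 7p (PV): X=-5141247.4556, Y=1419135.7193, Z=3485572.3636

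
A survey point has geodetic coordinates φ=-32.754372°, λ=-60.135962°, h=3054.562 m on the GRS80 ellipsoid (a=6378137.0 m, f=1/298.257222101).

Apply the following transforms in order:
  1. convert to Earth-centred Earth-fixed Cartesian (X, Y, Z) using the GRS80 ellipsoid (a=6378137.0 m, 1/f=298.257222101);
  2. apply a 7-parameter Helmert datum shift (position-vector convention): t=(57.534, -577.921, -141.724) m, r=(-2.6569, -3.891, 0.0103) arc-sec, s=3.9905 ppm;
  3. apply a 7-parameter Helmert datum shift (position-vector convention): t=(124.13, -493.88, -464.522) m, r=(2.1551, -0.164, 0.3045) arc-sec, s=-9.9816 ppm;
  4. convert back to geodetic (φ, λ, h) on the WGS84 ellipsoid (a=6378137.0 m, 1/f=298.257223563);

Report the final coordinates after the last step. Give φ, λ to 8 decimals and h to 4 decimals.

start: φ=-32.754372°, λ=-60.135962°, h=3054.562 m
→ ECEF (a=6378137.000, f=1/298.257222101): X=2674868.4876, Y=-4658502.6441, Z=-3432733.5689
→ Helmert 7p (PV): X=2675001.6840, Y=-4659143.2386, Z=-3432778.5255
→ Helmert 7p (PV): X=2675108.7205, Y=-4659550.7979, Z=-3433255.3353
→ geod (Bowring, a=6378137.000): φ=-32.75331131°, λ=-60.13930609°, h=4201.9095 m

φ=-32.75331131°, λ=-60.13930609°, h=4201.9095 m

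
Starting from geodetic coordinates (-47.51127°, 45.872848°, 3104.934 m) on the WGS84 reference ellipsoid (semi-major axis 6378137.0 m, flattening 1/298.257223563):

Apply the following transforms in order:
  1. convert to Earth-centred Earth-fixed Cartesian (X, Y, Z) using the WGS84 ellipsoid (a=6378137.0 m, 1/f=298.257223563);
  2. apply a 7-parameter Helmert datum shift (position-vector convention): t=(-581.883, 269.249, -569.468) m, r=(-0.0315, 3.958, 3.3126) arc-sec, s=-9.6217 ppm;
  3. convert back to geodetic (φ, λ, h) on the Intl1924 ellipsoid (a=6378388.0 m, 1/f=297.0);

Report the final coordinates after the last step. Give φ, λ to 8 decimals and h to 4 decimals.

φ=-47.51772349°, λ=45.88264762°, h=3119.4488 m

start: φ=-47.511270°, λ=45.872848°, h=3104.934 m
→ ECEF (a=6378137.000, f=1/298.257223563): X=3006449.6544, Y=3099474.9425, Z=-4682633.7841
→ Helmert 7p (PV): X=3005699.2135, Y=3099761.9371, Z=-4683216.3605
→ geod (Bowring, a=6378388.000): φ=-47.51772349°, λ=45.88264762°, h=3119.4488 m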